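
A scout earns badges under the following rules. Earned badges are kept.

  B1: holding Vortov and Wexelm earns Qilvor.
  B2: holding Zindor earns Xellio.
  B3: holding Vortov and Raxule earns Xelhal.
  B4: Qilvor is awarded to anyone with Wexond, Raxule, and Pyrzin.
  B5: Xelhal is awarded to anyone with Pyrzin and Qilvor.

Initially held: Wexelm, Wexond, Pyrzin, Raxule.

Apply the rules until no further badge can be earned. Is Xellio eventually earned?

Xellio would need Zindor (B2), but Zindor is never earned.

No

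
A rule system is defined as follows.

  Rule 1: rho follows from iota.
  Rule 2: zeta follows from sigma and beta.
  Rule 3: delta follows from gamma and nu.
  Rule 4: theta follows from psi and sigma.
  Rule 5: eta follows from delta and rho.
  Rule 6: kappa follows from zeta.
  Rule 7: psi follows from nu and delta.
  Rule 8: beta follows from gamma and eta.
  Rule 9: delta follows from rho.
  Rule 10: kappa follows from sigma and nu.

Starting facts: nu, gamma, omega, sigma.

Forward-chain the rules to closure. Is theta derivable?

Yes

From gamma and nu, Rule 3 gives delta.
From nu and delta, Rule 7 gives psi.
From psi and sigma, Rule 4 gives theta.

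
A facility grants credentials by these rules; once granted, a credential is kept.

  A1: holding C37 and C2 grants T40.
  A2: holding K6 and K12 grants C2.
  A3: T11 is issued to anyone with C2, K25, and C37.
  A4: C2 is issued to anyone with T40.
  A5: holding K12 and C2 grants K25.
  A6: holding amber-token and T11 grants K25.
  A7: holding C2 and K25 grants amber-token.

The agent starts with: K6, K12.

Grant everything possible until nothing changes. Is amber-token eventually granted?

Yes

Holding K6 and K12 grants C2 (A2).
Holding K12 and C2 grants K25 (A5).
Holding C2 and K25 grants amber-token (A7).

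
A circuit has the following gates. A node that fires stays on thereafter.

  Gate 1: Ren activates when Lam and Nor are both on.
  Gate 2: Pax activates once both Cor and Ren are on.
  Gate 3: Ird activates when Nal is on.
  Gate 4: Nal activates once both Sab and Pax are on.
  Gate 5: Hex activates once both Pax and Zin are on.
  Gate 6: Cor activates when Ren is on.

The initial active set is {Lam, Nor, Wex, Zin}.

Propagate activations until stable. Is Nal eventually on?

No

Nal would need Sab and Pax (Gate 4), but Sab never turns on.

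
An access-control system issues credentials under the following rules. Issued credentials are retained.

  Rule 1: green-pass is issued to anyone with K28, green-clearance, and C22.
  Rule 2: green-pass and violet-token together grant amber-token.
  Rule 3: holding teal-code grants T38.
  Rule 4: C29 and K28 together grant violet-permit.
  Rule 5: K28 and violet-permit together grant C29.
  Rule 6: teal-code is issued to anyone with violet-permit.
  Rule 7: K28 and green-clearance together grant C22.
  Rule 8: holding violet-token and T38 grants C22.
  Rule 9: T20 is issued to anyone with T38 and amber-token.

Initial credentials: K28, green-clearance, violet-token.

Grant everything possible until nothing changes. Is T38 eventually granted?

No

T38 would need teal-code (Rule 3), but teal-code is never granted.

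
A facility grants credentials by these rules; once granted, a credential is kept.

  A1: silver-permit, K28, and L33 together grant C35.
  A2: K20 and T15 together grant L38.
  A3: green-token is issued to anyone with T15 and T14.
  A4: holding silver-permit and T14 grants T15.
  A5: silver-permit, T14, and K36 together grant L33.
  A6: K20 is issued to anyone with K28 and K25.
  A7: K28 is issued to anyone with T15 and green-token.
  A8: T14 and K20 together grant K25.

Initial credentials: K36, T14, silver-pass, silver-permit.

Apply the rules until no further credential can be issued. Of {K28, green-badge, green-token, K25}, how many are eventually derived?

Holding silver-permit and T14 grants T15 (A4).
Holding T15 and T14 grants green-token (A3).
Holding T15 and green-token grants K28 (A7).
K28: reached.
No rule produces green-badge, and it is not given.
green-token: reached.
K25 would need T14 and K20 (A8), but K20 is never granted.
Reached: K28 and green-token — 2 of the 4.

2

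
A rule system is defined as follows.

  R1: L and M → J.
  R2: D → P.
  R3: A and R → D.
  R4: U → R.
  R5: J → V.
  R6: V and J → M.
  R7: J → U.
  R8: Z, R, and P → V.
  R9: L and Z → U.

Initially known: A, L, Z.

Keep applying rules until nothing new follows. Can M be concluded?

No

M would need V and J (R6), but J is never established.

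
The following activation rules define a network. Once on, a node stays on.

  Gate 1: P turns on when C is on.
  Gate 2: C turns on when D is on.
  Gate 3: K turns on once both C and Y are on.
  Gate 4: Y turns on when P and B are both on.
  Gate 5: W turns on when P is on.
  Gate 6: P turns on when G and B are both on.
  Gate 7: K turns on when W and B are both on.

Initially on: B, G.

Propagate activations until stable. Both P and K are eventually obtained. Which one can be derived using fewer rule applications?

P: G and B are on, so P turns on (Gate 6). [1 rule application]
K: Gate 6: G and B on → P on. P is on, so W turns on (Gate 5). Gate 7: W and B on → K on. [3 rule applications]
P needs fewer.

P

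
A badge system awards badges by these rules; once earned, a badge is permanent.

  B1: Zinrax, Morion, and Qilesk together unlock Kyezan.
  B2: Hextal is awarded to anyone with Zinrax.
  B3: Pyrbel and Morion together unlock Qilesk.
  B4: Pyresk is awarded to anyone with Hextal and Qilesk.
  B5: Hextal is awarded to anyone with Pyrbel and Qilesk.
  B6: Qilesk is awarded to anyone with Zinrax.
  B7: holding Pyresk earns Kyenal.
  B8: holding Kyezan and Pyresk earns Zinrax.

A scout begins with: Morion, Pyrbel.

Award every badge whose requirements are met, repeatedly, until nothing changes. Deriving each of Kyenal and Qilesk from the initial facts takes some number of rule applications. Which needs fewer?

Qilesk: With Pyrbel and Morion, Qilesk is earned (B3). [1 rule application]
Kyenal: With Pyrbel and Morion, Qilesk is earned (B3). With Pyrbel and Qilesk, Hextal is earned (B5). With Hextal and Qilesk, Pyresk is earned (B4). With Pyresk, Kyenal is earned (B7). [4 rule applications]
Qilesk needs fewer.

Qilesk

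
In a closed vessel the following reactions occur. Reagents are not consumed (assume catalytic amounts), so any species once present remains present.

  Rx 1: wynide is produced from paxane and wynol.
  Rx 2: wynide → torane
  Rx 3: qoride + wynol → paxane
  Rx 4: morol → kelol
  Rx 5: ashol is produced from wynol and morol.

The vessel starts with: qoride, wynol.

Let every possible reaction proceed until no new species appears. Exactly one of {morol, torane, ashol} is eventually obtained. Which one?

torane

qoride and wynol present → paxane forms (Rx 3).
paxane and wynol present → wynide forms (Rx 1).
wynide present → torane forms (Rx 2).
ashol would need wynol and morol (Rx 5), but morol never forms. No rule produces morol, and it is not given.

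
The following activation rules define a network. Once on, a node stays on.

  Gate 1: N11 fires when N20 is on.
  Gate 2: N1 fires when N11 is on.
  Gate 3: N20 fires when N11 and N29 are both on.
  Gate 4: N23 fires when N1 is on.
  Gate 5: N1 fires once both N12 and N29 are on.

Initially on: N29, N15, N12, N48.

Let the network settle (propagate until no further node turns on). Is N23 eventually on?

Gate 5: N12 and N29 on → N1 on.
N1 is on, so N23 fires (Gate 4).

Yes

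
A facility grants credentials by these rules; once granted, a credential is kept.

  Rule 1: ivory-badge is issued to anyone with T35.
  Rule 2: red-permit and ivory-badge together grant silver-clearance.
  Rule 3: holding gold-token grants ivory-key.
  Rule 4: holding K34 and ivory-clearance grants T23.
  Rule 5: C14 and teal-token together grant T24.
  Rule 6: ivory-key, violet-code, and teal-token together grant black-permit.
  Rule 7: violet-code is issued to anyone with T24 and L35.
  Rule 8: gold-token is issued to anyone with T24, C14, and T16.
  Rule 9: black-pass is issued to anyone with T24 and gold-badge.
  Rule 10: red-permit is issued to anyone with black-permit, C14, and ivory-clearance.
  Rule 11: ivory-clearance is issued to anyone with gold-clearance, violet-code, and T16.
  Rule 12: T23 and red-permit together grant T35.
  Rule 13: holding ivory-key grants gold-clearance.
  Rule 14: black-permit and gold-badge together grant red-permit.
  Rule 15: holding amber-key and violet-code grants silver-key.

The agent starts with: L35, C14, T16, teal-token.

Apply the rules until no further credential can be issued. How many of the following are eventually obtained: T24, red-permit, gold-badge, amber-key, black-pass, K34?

Holding C14 and teal-token grants T24 (Rule 5).
Holding T24 and L35 grants violet-code (Rule 7).
Holding T24, C14, and T16 grants gold-token (Rule 8).
Holding gold-token grants ivory-key (Rule 3).
Holding ivory-key, violet-code, and teal-token grants black-permit (Rule 6).
Holding ivory-key grants gold-clearance (Rule 13).
Holding gold-clearance, violet-code, and T16 grants ivory-clearance (Rule 11).
Holding black-permit, C14, and ivory-clearance grants red-permit (Rule 10).
T24: reached.
red-permit: reached.
No rule produces gold-badge, and it is not given.
No rule produces amber-key, and it is not given.
black-pass would need T24 and gold-badge (Rule 9), but gold-badge is never granted.
No rule produces K34, and it is not given.
Reached: T24 and red-permit — 2 of the 6.

2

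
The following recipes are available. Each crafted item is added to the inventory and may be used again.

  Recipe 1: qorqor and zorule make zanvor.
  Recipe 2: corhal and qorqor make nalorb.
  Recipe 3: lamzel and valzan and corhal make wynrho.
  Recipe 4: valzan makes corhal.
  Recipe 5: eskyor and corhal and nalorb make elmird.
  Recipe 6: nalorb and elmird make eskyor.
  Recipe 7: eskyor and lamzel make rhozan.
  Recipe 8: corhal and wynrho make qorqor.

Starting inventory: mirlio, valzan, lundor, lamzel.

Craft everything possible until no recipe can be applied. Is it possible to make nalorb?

valzan → corhal (Recipe 4).
Using Recipe 3, lamzel, valzan, and corhal make wynrho.
Using Recipe 8, corhal and wynrho make qorqor.
corhal and qorqor → nalorb (Recipe 2).

Yes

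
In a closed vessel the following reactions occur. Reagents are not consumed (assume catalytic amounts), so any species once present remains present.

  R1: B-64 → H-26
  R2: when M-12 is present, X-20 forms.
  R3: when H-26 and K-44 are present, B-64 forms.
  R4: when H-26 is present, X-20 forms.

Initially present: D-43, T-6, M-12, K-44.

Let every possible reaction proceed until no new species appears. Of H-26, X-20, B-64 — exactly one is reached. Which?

M-12 present → X-20 forms (R2).
B-64 would need H-26 and K-44 (R3), but H-26 never forms. H-26 would need B-64 (R1), but B-64 never forms.

X-20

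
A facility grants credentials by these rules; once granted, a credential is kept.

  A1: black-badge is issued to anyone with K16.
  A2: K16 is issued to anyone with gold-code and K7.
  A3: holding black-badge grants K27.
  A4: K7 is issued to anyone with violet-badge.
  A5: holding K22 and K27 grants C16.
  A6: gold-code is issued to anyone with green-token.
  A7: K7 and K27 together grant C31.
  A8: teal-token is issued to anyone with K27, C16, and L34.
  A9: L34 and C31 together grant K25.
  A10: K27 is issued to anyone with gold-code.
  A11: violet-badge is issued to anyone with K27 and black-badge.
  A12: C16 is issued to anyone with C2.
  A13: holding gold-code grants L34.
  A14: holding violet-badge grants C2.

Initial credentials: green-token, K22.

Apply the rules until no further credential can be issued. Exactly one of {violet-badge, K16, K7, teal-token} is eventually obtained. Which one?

teal-token

Holding green-token grants gold-code (A6).
Holding gold-code grants K27 (A10).
Holding gold-code grants L34 (A13).
Holding K22 and K27 grants C16 (A5).
Holding K27, C16, and L34 grants teal-token (A8).
violet-badge would need K27 and black-badge (A11), but black-badge is never granted. K16 would need gold-code and K7 (A2), but K7 is never granted. K7 would need violet-badge (A4), but violet-badge is never granted.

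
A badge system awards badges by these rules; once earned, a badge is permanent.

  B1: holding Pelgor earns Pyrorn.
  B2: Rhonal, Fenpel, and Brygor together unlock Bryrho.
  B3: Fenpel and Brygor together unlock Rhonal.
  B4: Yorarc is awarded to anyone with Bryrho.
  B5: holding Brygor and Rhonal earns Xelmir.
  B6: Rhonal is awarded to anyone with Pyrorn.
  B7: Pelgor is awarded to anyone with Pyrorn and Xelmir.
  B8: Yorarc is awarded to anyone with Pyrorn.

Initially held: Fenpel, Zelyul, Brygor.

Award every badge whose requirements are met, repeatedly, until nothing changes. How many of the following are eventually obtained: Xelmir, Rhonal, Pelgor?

With Fenpel and Brygor, Rhonal is earned (B3).
With Brygor and Rhonal, Xelmir is earned (B5).
Xelmir: reached.
Rhonal: reached.
Pelgor would need Pyrorn and Xelmir (B7), but Pyrorn is never earned.
Reached: Xelmir and Rhonal — 2 of the 3.

2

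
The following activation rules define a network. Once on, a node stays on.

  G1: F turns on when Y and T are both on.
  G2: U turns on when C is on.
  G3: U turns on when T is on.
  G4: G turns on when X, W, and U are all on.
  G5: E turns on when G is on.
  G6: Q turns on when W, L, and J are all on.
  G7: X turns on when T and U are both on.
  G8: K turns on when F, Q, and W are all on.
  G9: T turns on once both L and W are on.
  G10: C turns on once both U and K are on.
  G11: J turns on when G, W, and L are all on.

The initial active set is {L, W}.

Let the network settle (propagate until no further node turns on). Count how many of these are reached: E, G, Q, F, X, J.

G9: L and W on → T on.
T is on, so U turns on (G3).
T and U are on, so X turns on (G7).
G4: X, W, and U on → G on.
G11: G, W, and L on → J on.
G5: G on → E on.
G6: W, L, and J on → Q on.
E: reached.
G: reached.
Q: reached.
F would need Y and T (G1), but Y never turns on.
X: reached.
J: reached.
Reached: E, G, Q, X, and J — 5 of the 6.

5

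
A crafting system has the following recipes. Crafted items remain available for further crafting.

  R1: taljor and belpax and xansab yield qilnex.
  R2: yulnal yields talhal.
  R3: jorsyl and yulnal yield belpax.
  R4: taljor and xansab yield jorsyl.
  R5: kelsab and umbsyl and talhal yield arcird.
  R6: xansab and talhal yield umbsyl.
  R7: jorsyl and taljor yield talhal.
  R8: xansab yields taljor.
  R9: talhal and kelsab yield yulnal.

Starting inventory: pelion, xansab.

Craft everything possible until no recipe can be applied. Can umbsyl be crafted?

Using R8, xansab makes taljor.
taljor and xansab → jorsyl (R4).
jorsyl and taljor → talhal (R7).
Using R6, xansab and talhal make umbsyl.

Yes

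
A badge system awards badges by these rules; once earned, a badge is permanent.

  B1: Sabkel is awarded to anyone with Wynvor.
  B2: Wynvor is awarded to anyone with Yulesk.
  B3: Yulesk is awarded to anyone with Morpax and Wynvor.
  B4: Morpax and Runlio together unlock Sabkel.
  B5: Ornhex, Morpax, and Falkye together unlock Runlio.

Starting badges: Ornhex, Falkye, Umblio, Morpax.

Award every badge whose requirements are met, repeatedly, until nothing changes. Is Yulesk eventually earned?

No

Yulesk would need Morpax and Wynvor (B3), but Wynvor is never earned.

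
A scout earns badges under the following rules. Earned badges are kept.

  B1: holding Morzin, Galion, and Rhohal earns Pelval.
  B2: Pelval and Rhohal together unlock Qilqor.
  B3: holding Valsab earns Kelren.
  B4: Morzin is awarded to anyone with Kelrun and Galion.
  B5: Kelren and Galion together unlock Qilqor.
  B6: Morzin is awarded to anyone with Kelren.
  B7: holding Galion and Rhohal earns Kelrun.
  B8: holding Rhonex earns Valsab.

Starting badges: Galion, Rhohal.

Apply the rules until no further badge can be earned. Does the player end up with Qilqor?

Yes

With Galion and Rhohal, Kelrun is earned (B7).
With Kelrun and Galion, Morzin is earned (B4).
With Morzin, Galion, and Rhohal, Pelval is earned (B1).
With Pelval and Rhohal, Qilqor is earned (B2).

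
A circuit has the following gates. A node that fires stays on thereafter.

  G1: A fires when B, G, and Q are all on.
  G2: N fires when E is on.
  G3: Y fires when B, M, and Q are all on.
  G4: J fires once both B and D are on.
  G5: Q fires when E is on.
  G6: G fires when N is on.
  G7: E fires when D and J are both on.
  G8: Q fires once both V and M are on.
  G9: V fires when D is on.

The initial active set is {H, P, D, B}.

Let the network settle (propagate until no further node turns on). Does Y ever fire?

No

Y would need B, M, and Q (G3), but M never turns on.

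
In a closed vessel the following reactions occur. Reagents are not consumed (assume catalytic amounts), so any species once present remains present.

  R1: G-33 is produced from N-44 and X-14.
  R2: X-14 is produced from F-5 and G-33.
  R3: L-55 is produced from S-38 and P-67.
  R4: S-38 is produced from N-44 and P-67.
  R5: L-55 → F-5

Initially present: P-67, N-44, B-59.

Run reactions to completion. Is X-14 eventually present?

No

X-14 would need F-5 and G-33 (R2), but G-33 never forms.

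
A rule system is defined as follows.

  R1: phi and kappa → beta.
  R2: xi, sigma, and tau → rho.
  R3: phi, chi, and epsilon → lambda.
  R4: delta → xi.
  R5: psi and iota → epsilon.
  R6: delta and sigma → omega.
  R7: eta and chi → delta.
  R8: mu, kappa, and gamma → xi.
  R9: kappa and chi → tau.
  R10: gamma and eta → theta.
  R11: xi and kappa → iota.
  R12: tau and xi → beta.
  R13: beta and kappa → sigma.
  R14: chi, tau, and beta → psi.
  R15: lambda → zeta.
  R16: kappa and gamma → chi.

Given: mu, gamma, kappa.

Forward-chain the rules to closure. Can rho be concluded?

Yes

mu, kappa, and gamma hold, so xi follows (R8).
From kappa and gamma, R16 gives chi.
From kappa and chi, R9 gives tau.
tau and xi hold, so beta follows (R12).
beta and kappa hold, so sigma follows (R13).
From xi, sigma, and tau, R2 gives rho.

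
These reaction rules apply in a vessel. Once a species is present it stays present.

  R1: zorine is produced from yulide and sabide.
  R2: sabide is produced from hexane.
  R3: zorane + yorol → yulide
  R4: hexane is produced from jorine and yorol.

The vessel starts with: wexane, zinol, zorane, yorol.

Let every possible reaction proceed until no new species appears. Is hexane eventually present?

hexane would need jorine and yorol (R4), but jorine never forms.

No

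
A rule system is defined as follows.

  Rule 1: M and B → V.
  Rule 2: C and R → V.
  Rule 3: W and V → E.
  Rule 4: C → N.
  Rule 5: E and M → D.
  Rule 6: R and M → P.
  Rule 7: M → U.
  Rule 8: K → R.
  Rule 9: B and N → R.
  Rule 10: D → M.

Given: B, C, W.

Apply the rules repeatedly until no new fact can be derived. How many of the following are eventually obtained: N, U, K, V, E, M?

3

C holds, so N follows (Rule 4).
B and N hold, so R follows (Rule 9).
C and R hold, so V follows (Rule 2).
From W and V, Rule 3 gives E.
N: reached.
U would need M (Rule 7), but M is never established.
No rule produces K, and it is not given.
V: reached.
E: reached.
M would need D (Rule 10), but D is never established.
Reached: N, V, and E — 3 of the 6.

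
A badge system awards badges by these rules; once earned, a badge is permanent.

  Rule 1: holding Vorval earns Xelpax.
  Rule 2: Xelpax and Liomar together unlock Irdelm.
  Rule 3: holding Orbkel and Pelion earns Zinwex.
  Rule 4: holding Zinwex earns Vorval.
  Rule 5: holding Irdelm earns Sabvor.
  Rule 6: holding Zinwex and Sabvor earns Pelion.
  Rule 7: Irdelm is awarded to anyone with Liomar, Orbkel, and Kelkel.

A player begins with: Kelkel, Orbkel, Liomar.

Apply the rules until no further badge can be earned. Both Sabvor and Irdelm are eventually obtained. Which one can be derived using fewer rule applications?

Irdelm: With Liomar, Orbkel, and Kelkel, Irdelm is earned (Rule 7). [1 rule application]
Sabvor: With Liomar, Orbkel, and Kelkel, Irdelm is earned (Rule 7). With Irdelm, Sabvor is earned (Rule 5). [2 rule applications]
Irdelm needs fewer.

Irdelm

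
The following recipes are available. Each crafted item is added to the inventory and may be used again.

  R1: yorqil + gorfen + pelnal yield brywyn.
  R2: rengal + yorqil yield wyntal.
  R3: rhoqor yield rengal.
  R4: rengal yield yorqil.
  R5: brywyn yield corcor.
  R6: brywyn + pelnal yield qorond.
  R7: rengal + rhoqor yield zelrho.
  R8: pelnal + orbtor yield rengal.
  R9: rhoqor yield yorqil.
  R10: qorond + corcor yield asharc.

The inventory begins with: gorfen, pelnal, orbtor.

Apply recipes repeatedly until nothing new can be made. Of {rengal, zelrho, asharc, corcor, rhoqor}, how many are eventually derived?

3

Using R8, pelnal and orbtor make rengal.
rengal → yorqil (R4).
yorqil + gorfen + pelnal → brywyn (R1).
brywyn → corcor (R5).
Using R6, brywyn and pelnal make qorond.
Using R10, qorond and corcor make asharc.
rengal: reached.
zelrho would need rengal and rhoqor (R7), but rhoqor is never obtained.
asharc: reached.
corcor: reached.
No rule produces rhoqor, and it is not given.
Reached: rengal, asharc, and corcor — 3 of the 5.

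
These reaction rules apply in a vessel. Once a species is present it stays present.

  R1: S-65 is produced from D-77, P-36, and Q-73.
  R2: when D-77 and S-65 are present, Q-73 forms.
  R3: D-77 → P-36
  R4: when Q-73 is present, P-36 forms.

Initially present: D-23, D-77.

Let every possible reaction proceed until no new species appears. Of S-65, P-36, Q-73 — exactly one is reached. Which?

D-77 present → P-36 forms (R3).
S-65 would need D-77, P-36, and Q-73 (R1), but Q-73 never forms. Q-73 would need D-77 and S-65 (R2), but S-65 never forms.

P-36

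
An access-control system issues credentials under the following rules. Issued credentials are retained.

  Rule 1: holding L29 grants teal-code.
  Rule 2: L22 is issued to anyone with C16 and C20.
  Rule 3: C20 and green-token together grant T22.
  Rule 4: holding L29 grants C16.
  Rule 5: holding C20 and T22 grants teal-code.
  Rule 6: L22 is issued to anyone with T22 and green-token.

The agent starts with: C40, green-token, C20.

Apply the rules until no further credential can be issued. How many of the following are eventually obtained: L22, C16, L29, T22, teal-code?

Holding C20 and green-token grants T22 (Rule 3).
Holding T22 and green-token grants L22 (Rule 6).
Holding C20 and T22 grants teal-code (Rule 5).
L22: reached.
C16 would need L29 (Rule 4), but L29 is never granted.
No rule produces L29, and it is not given.
T22: reached.
teal-code: reached.
Reached: L22, T22, and teal-code — 3 of the 5.

3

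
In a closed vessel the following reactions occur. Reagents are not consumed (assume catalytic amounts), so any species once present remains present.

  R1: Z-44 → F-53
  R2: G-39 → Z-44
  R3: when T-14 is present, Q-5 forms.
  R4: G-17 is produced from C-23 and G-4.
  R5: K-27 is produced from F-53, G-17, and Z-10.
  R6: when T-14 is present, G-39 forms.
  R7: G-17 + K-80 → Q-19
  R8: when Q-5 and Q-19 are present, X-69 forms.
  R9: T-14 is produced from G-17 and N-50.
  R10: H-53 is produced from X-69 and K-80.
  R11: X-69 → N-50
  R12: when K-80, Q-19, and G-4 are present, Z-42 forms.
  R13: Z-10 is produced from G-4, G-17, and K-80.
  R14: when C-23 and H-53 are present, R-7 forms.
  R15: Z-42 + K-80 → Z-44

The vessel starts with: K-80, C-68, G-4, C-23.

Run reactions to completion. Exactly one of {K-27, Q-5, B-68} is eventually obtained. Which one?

K-27

C-23 and G-4 present → G-17 forms (R4).
G-17 and K-80 present → Q-19 forms (R7).
G-4, G-17, and K-80 present → Z-10 forms (R13).
K-80, Q-19, and G-4 present → Z-42 forms (R12).
Z-42 and K-80 present → Z-44 forms (R15).
Z-44 present → F-53 forms (R1).
F-53, G-17, and Z-10 present → K-27 forms (R5).
Q-5 would need T-14 (R3), but T-14 never forms. No rule produces B-68, and it is not given.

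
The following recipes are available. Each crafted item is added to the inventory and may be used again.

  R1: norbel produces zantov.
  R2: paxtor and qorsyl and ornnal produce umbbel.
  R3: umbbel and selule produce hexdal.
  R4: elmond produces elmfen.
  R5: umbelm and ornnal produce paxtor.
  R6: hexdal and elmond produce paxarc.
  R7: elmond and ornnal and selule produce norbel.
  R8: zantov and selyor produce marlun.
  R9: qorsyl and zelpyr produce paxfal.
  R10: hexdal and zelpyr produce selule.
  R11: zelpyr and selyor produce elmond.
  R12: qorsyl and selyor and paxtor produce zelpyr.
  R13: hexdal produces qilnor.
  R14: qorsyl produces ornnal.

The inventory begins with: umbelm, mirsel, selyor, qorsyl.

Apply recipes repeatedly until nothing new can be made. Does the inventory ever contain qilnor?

qilnor would need hexdal (R13), but hexdal is never obtained.

No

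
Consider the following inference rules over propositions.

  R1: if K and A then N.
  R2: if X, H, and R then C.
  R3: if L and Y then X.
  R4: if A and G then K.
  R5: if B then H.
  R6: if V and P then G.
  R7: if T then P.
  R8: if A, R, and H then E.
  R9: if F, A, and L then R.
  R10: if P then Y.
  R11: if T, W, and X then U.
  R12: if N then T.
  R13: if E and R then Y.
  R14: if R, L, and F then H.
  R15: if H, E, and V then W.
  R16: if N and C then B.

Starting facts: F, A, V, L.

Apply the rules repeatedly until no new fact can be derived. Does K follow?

K would need A and G (R4), but G is never established.

No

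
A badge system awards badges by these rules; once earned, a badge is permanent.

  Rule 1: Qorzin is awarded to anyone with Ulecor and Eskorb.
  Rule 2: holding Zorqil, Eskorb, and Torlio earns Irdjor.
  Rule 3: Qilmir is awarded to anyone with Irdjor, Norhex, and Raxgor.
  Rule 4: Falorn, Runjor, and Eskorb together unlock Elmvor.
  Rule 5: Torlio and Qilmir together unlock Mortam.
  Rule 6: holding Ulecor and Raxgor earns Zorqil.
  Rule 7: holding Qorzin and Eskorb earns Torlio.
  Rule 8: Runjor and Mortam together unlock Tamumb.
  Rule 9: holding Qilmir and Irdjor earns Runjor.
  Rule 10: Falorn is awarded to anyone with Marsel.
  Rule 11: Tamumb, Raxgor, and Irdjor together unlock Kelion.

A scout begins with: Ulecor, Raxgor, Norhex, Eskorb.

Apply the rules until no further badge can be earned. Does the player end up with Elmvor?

Elmvor would need Falorn, Runjor, and Eskorb (Rule 4), but Falorn is never earned.

No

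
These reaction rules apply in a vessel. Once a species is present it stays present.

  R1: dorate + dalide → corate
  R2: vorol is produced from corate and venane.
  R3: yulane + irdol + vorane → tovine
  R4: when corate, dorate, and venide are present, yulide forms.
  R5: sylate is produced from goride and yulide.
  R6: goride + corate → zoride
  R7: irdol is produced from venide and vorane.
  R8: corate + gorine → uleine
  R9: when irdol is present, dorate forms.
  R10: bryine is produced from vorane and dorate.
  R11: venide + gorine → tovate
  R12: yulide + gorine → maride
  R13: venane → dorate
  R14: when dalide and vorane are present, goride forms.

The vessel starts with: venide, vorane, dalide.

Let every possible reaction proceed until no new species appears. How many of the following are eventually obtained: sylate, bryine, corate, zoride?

venide and vorane present → irdol forms (R7).
dalide and vorane present → goride forms (R14).
irdol present → dorate forms (R9).
vorane and dorate present → bryine forms (R10).
dorate and dalide present → corate forms (R1).
goride and corate present → zoride forms (R6).
corate, dorate, and venide present → yulide forms (R4).
goride and yulide present → sylate forms (R5).
sylate: reached.
bryine: reached.
corate: reached.
zoride: reached.
All 4 are reached.

4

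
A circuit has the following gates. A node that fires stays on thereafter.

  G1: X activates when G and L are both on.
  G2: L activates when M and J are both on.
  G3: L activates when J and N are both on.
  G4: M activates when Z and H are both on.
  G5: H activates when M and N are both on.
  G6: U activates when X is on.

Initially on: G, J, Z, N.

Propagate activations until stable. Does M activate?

No

M would need Z and H (G4), but H never turns on.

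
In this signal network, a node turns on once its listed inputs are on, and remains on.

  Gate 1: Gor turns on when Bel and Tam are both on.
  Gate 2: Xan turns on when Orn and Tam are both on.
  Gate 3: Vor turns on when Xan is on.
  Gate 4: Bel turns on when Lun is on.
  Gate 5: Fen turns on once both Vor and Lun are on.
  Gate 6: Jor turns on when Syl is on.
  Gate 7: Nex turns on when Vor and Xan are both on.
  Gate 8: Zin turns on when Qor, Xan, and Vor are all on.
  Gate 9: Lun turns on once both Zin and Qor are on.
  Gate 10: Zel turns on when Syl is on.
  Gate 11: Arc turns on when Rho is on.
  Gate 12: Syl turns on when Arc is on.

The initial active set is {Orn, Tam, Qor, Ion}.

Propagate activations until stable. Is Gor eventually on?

Yes

Gate 2: Orn and Tam on → Xan on.
Xan is on, so Vor turns on (Gate 3).
Gate 8: Qor, Xan, and Vor on → Zin on.
Zin and Qor are on, so Lun turns on (Gate 9).
Gate 4: Lun on → Bel on.
Bel and Tam are on, so Gor turns on (Gate 1).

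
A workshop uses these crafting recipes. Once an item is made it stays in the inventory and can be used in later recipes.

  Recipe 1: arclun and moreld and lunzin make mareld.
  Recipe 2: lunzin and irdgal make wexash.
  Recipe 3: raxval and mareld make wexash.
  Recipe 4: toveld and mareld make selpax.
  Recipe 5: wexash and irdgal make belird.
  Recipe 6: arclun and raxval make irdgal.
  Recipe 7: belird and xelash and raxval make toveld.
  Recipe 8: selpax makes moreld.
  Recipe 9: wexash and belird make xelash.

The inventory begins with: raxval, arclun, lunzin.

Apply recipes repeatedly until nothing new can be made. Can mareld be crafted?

No

mareld would need arclun, moreld, and lunzin (Recipe 1), but moreld is never obtained.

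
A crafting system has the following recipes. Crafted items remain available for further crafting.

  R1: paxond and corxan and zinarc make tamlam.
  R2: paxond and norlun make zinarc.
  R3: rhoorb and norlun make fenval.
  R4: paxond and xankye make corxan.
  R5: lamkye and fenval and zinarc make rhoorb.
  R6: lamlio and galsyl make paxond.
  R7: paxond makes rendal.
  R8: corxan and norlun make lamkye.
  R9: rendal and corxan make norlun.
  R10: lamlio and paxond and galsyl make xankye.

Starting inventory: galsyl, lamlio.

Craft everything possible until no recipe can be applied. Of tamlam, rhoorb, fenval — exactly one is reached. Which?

tamlam

Using R6, lamlio and galsyl make paxond.
lamlio and paxond and galsyl → xankye (R10).
Using R7, paxond makes rendal.
Using R4, paxond and xankye make corxan.
Using R9, rendal and corxan make norlun.
paxond and norlun → zinarc (R2).
Using R1, paxond, corxan, and zinarc make tamlam.
fenval would need rhoorb and norlun (R3), but rhoorb is never obtained. rhoorb would need lamkye, fenval, and zinarc (R5), but fenval is never obtained.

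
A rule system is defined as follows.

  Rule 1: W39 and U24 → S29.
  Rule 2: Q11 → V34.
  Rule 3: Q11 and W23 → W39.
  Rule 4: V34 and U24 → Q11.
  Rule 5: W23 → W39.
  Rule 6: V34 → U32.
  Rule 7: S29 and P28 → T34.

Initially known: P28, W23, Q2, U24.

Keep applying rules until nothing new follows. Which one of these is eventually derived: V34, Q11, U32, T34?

W23 holds, so W39 follows (Rule 5).
From W39 and U24, Rule 1 gives S29.
S29 and P28 hold, so T34 follows (Rule 7).
U32 would need V34 (Rule 6), but V34 is never established. V34 would need Q11 (Rule 2), but Q11 is never established. Q11 would need V34 and U24 (Rule 4), but V34 is never established.

T34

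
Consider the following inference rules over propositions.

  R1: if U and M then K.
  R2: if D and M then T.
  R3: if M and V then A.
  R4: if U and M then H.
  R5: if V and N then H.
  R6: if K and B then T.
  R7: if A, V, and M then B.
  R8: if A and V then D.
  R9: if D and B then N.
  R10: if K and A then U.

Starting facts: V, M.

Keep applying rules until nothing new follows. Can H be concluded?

From M and V, R3 gives A.
From A and V, R8 gives D.
A, V, and M hold, so B follows (R7).
From D and B, R9 gives N.
From V and N, R5 gives H.

Yes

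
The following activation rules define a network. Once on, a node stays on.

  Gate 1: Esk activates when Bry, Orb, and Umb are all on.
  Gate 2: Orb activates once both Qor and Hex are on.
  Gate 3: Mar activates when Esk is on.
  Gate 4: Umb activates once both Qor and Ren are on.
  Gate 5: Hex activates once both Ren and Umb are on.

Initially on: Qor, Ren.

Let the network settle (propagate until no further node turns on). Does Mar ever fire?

No

Mar would need Esk (Gate 3), but Esk never turns on.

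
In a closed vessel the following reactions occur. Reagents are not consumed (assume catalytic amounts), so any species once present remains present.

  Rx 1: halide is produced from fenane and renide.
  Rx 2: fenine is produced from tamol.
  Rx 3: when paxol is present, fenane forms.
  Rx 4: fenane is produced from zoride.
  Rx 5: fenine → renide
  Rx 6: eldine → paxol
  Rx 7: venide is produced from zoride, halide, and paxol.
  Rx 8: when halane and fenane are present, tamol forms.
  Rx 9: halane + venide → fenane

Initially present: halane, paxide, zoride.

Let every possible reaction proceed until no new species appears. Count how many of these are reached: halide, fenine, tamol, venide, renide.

4

zoride present → fenane forms (Rx 4).
halane and fenane present → tamol forms (Rx 8).
tamol present → fenine forms (Rx 2).
fenine present → renide forms (Rx 5).
fenane and renide present → halide forms (Rx 1).
halide: reached.
fenine: reached.
tamol: reached.
venide would need zoride, halide, and paxol (Rx 7), but paxol never forms.
renide: reached.
Reached: halide, fenine, tamol, and renide — 4 of the 5.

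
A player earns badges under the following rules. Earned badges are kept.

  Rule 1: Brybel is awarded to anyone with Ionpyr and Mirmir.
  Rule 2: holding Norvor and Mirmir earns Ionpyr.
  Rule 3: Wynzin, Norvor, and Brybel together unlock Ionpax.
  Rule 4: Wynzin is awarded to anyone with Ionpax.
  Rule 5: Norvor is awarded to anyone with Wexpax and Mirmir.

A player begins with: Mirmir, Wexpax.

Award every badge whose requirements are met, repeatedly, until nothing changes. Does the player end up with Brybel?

Yes

With Wexpax and Mirmir, Norvor is earned (Rule 5).
With Norvor and Mirmir, Ionpyr is earned (Rule 2).
With Ionpyr and Mirmir, Brybel is earned (Rule 1).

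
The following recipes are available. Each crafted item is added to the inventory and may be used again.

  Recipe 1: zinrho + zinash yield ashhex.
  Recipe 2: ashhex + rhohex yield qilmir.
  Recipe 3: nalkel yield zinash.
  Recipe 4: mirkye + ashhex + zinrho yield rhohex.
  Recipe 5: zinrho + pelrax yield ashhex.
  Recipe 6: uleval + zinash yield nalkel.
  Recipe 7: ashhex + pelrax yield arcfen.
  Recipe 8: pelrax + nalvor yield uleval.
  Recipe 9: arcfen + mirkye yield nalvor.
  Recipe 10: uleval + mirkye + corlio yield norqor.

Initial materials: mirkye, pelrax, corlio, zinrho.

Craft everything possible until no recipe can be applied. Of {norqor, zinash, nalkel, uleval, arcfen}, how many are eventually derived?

3

Using Recipe 5, zinrho and pelrax make ashhex.
Using Recipe 7, ashhex and pelrax make arcfen.
arcfen + mirkye → nalvor (Recipe 9).
pelrax + nalvor → uleval (Recipe 8).
Using Recipe 10, uleval, mirkye, and corlio make norqor.
norqor: reached.
zinash would need nalkel (Recipe 3), but nalkel is never obtained.
nalkel would need uleval and zinash (Recipe 6), but zinash is never obtained.
uleval: reached.
arcfen: reached.
Reached: norqor, uleval, and arcfen — 3 of the 5.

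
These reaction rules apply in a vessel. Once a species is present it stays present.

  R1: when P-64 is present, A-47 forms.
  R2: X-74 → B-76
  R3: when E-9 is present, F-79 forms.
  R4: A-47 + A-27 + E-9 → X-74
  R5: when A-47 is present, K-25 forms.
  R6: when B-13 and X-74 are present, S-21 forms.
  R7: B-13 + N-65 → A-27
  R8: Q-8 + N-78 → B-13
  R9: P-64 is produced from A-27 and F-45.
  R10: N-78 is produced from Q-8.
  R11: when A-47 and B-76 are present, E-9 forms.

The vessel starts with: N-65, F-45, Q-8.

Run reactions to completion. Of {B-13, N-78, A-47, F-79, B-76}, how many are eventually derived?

3

Q-8 present → N-78 forms (R10).
Q-8 and N-78 present → B-13 forms (R8).
B-13 and N-65 present → A-27 forms (R7).
A-27 and F-45 present → P-64 forms (R9).
P-64 present → A-47 forms (R1).
B-13: reached.
N-78: reached.
A-47: reached.
F-79 would need E-9 (R3), but E-9 never forms.
B-76 would need X-74 (R2), but X-74 never forms.
Reached: B-13, N-78, and A-47 — 3 of the 5.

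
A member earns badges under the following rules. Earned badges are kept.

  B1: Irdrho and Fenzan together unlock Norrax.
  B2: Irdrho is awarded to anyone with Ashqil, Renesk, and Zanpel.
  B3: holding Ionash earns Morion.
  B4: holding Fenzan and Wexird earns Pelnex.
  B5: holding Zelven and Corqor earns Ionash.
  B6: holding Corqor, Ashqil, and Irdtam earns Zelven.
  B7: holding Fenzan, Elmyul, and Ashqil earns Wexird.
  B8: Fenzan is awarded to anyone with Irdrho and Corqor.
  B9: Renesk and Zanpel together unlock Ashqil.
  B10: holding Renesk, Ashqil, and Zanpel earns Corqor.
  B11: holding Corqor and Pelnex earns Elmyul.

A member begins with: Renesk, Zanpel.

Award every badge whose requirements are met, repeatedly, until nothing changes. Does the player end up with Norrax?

With Renesk and Zanpel, Ashqil is earned (B9).
With Renesk, Ashqil, and Zanpel, Corqor is earned (B10).
With Ashqil, Renesk, and Zanpel, Irdrho is earned (B2).
With Irdrho and Corqor, Fenzan is earned (B8).
With Irdrho and Fenzan, Norrax is earned (B1).

Yes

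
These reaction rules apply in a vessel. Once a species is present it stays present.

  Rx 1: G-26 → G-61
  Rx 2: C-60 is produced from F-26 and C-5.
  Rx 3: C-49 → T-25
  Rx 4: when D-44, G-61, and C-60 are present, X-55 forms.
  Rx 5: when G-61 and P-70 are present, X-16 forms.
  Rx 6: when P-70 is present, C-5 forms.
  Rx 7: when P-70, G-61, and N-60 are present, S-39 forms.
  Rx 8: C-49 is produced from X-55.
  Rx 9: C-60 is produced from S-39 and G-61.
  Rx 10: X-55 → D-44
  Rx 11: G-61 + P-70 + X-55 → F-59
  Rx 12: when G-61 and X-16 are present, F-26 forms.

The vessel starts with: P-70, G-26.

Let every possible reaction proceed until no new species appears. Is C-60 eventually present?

G-26 present → G-61 forms (Rx 1).
P-70 present → C-5 forms (Rx 6).
G-61 and P-70 present → X-16 forms (Rx 5).
G-61 and X-16 present → F-26 forms (Rx 12).
F-26 and C-5 present → C-60 forms (Rx 2).

Yes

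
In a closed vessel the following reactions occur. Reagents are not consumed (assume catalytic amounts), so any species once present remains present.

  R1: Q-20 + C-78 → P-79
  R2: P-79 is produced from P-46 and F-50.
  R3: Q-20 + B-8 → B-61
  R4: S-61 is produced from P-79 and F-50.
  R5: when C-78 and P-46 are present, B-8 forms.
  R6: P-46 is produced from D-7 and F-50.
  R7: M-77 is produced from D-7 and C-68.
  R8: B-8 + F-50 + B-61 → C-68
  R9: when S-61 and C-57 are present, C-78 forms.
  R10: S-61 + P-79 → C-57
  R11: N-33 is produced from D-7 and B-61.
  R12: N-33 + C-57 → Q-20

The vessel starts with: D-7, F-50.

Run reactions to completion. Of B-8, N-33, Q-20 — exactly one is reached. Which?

D-7 and F-50 present → P-46 forms (R6).
P-46 and F-50 present → P-79 forms (R2).
P-79 and F-50 present → S-61 forms (R4).
S-61 and P-79 present → C-57 forms (R10).
S-61 and C-57 present → C-78 forms (R9).
C-78 and P-46 present → B-8 forms (R5).
N-33 would need D-7 and B-61 (R11), but B-61 never forms. Q-20 would need N-33 and C-57 (R12), but N-33 never forms.

B-8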